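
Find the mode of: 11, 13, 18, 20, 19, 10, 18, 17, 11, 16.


Frequencies: 10:1, 11:2, 13:1, 16:1, 17:1, 18:2, 19:1, 20:1
Max frequency = 2
Mode = 11, 18

Mode = 11, 18


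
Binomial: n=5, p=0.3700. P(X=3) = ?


C(5,3) = 10
p^3 = 0.050653
(1-p)^2 = 0.396900
P = 10 * 0.050653 * 0.396900 = 0.2010

P(X=3) = 0.2010


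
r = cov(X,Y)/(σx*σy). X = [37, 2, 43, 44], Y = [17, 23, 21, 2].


Mean X = 31.5000, Mean Y = 15.7500
SD X = 17.240940, SD Y = 8.227241
Cov = -79.625000
r = -79.625000/(17.240940*8.227241) = -0.5614

r = -0.5614


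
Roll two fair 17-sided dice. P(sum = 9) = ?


Total outcomes = 17×17 = 289
Favorable (sum = 9): 8
P = 8/289 = 0.0277

P = 0.0277


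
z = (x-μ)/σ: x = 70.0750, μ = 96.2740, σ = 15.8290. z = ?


z = (70.0750 - 96.2740)/15.8290
= -26.1990/15.8290
= -1.6551

z = -1.6551


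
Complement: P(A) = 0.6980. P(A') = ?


P(not A) = 1 - 0.6980 = 0.3020

P(not A) = 0.3020


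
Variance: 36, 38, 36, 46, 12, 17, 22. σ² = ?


Mean = 29.5714
Squared deviations: 41.3265, 71.0408, 41.3265, 269.8980, 308.7551, 158.0408, 57.3265
Sum = 947.7143
Variance = 947.7143/7 = 135.3878

Variance = 135.3878


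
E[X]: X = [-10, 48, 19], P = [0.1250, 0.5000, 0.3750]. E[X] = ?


E[X] = -10*0.1250 + 48*0.5000 + 19*0.3750
= -1.2500 + 24.0000 + 7.1250
= 29.8750

E[X] = 29.8750


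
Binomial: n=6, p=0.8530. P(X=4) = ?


C(6,4) = 15
p^4 = 0.529415
(1-p)^2 = 0.021609
P = 15 * 0.529415 * 0.021609 = 0.1716

P(X=4) = 0.1716


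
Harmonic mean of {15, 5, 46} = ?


Sum of reciprocals = 1/15 + 1/5 + 1/46 = 0.288406
HM = 3/0.288406 = 10.4020

HM = 10.4020


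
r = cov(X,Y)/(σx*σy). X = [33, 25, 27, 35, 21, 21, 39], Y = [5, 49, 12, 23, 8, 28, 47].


Mean X = 28.7143, Mean Y = 24.5714
SD X = 6.540299, SD Y = 16.603417
Cov = 24.163265
r = 24.163265/(6.540299*16.603417) = 0.2225

r = 0.2225


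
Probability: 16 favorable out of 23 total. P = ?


P = 16/23 = 0.6957

P = 0.6957


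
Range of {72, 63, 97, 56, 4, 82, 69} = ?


Max = 97, Min = 4
Range = 97 - 4 = 93

Range = 93


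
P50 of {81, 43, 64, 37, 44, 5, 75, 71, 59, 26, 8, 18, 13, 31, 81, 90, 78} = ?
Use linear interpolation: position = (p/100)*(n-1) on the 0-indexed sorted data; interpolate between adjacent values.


Sorted: 5, 8, 13, 18, 26, 31, 37, 43, 44, 59, 64, 71, 75, 78, 81, 81, 90
n = 17
Index = 50/100 * 16 = 8.0000
Lower = data[8] = 44, Upper = data[9] = 59
P50 = 44 + 0*(15) = 44.0000

P50 = 44.0000


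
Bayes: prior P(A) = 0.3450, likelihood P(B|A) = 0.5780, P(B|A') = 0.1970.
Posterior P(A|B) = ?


P(B) = P(B|A)*P(A) + P(B|A')*P(A')
= 0.5780*0.3450 + 0.1970*0.6550
= 0.199410 + 0.129035 = 0.328445
P(A|B) = 0.199410/0.328445 = 0.6071

P(A|B) = 0.6071


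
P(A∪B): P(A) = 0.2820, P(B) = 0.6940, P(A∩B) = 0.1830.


P(A∪B) = 0.2820 + 0.6940 - 0.1830
= 0.9760 - 0.1830
= 0.7930

P(A∪B) = 0.7930


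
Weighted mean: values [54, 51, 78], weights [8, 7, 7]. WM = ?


Numerator = 54*8 + 51*7 + 78*7 = 1335
Denominator = 8 + 7 + 7 = 22
WM = 1335/22 = 60.6818

WM = 60.6818


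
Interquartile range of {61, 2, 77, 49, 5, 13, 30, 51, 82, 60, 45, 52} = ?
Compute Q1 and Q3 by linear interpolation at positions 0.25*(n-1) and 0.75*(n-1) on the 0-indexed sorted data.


Sorted: 2, 5, 13, 30, 45, 49, 51, 52, 60, 61, 77, 82
Q1 (25th %ile) = 25.7500
Q3 (75th %ile) = 60.2500
IQR = 60.2500 - 25.7500 = 34.5000

IQR = 34.5000


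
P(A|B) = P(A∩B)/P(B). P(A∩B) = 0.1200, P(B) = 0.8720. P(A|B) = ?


P(A|B) = 0.1200/0.8720 = 0.1376

P(A|B) = 0.1376


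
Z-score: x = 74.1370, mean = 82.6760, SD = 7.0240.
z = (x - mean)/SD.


z = (74.1370 - 82.6760)/7.0240
= -8.5390/7.0240
= -1.2157

z = -1.2157


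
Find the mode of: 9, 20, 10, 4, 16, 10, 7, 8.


Frequencies: 4:1, 7:1, 8:1, 9:1, 10:2, 16:1, 20:1
Max frequency = 2
Mode = 10

Mode = 10


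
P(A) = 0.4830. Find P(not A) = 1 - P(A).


P(not A) = 1 - 0.4830 = 0.5170

P(not A) = 0.5170


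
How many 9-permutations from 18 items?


P(18,9) = 18!/9!
= 6402373705728000/362880
= 17643225600

P(18,9) = 17643225600


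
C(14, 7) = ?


C(14,7) = 14!/(7! × 7!)
= 87178291200/(5040 × 5040)
= 3432

C(14,7) = 3432


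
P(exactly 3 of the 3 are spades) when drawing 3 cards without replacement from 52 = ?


Hypergeometric: P(X=3) = C(13,3)·C(39,0) / C(52,3)
= 286 × 1 / 22100
= 286/22100 = 0.0129

P = 0.0129


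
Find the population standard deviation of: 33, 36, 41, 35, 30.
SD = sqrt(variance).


Mean = 35.0000
Variance = 13.2000
SD = sqrt(13.2000) = 3.6332

SD = 3.6332


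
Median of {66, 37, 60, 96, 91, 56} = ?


Sorted: 37, 56, 60, 66, 91, 96
n = 6 (even)
Middle values: 60 and 66
Median = (60+66)/2 = 63.0000

Median = 63.0000


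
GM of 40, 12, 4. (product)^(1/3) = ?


Product = 40 × 12 × 4 = 1920
GM = 1920^(1/3) = 12.4289

GM = 12.4289


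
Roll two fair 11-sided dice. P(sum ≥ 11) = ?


Total outcomes = 11×11 = 121
Favorable (sum ≥ 11): 76
P = 76/121 = 0.6281

P = 0.6281


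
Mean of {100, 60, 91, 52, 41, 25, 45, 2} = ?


Sum = 100 + 60 + 91 + 52 + 41 + 25 + 45 + 2 = 416
n = 8
Mean = 416/8 = 52.0000

Mean = 52.0000


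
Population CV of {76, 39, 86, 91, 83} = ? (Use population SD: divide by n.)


Mean = 75.0000
SD = 18.6440
CV = (18.6440/75.0000)*100 = 24.8587%

CV = 24.8587%


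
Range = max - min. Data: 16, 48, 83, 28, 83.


Max = 83, Min = 16
Range = 83 - 16 = 67

Range = 67


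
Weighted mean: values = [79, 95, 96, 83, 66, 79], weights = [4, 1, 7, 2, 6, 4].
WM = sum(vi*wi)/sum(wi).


Numerator = 79*4 + 95*1 + 96*7 + 83*2 + 66*6 + 79*4 = 1961
Denominator = 4 + 1 + 7 + 2 + 6 + 4 = 24
WM = 1961/24 = 81.7083

WM = 81.7083


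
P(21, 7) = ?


P(21,7) = 21!/14!
= 51090942171709440000/87178291200
= 586051200

P(21,7) = 586051200


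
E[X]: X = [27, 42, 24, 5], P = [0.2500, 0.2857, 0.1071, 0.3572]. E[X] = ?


E[X] = 27*0.2500 + 42*0.2857 + 24*0.1071 + 5*0.3572
= 6.7500 + 11.9994 + 2.5704 + 1.7860
= 23.1058

E[X] = 23.1058


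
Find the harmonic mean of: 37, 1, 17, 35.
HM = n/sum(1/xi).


Sum of reciprocals = 1/37 + 1/1 + 1/17 + 1/35 = 1.114422
HM = 4/1.114422 = 3.5893

HM = 3.5893


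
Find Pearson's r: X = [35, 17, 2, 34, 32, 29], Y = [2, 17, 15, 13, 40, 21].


Mean X = 24.8333, Mean Y = 18.0000
SD X = 11.823940, SD Y = 11.430952
Cov = 6.333333
r = 6.333333/(11.823940*11.430952) = 0.0469

r = 0.0469


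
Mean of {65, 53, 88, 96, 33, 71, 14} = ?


Sum = 65 + 53 + 88 + 96 + 33 + 71 + 14 = 420
n = 7
Mean = 420/7 = 60.0000

Mean = 60.0000


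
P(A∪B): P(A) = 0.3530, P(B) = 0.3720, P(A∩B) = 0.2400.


P(A∪B) = 0.3530 + 0.3720 - 0.2400
= 0.7250 - 0.2400
= 0.4850

P(A∪B) = 0.4850


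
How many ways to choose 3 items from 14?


C(14,3) = 14!/(3! × 11!)
= 87178291200/(6 × 39916800)
= 364

C(14,3) = 364


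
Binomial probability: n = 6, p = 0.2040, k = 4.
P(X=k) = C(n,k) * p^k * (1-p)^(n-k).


C(6,4) = 15
p^4 = 0.001732
(1-p)^2 = 0.633616
P = 15 * 0.001732 * 0.633616 = 0.0165

P(X=4) = 0.0165


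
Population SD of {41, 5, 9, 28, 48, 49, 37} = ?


Mean = 31.0000
Variance = 274.0000
SD = sqrt(274.0000) = 16.5529

SD = 16.5529


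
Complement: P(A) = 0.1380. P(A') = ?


P(not A) = 1 - 0.1380 = 0.8620

P(not A) = 0.8620


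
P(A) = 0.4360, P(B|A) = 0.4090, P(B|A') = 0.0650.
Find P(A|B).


P(B) = P(B|A)*P(A) + P(B|A')*P(A')
= 0.4090*0.4360 + 0.0650*0.5640
= 0.178324 + 0.036660 = 0.214984
P(A|B) = 0.178324/0.214984 = 0.8295

P(A|B) = 0.8295


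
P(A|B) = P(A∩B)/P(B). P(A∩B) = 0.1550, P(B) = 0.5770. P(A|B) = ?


P(A|B) = 0.1550/0.5770 = 0.2686

P(A|B) = 0.2686


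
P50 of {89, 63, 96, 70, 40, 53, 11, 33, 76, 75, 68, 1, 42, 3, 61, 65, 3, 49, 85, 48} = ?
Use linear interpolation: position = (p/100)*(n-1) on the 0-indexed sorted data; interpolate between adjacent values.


Sorted: 1, 3, 3, 11, 33, 40, 42, 48, 49, 53, 61, 63, 65, 68, 70, 75, 76, 85, 89, 96
n = 20
Index = 50/100 * 19 = 9.5000
Lower = data[9] = 53, Upper = data[10] = 61
P50 = 53 + 0.5000*(8) = 57.0000

P50 = 57.0000


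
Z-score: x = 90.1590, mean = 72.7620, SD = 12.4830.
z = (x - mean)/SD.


z = (90.1590 - 72.7620)/12.4830
= 17.3970/12.4830
= 1.3937

z = 1.3937


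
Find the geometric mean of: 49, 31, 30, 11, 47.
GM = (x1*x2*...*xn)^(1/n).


Product = 49 × 31 × 30 × 11 × 47 = 23559690
GM = 23559690^(1/5) = 29.8149

GM = 29.8149


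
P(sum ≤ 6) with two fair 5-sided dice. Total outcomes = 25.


Total outcomes = 5×5 = 25
Favorable (sum ≤ 6): 15
P = 15/25 = 0.6000

P = 0.6000


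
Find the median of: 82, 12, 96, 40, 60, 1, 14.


Sorted: 1, 12, 14, 40, 60, 82, 96
n = 7 (odd)
Middle value = 40

Median = 40


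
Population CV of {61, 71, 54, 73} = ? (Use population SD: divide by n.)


Mean = 64.7500
SD = 7.6933
CV = (7.6933/64.7500)*100 = 11.8816%

CV = 11.8816%


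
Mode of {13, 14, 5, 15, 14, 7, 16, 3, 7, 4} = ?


Frequencies: 3:1, 4:1, 5:1, 7:2, 13:1, 14:2, 15:1, 16:1
Max frequency = 2
Mode = 7, 14

Mode = 7, 14


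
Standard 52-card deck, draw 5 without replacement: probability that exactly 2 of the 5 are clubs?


Hypergeometric: P(X=2) = C(13,2)·C(39,3) / C(52,5)
= 78 × 9139 / 2598960
= 712842/2598960 = 0.2743

P = 0.2743


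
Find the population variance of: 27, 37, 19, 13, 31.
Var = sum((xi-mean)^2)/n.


Mean = 25.4000
Squared deviations: 2.5600, 134.5600, 40.9600, 153.7600, 31.3600
Sum = 363.2000
Variance = 363.2000/5 = 72.6400

Variance = 72.6400


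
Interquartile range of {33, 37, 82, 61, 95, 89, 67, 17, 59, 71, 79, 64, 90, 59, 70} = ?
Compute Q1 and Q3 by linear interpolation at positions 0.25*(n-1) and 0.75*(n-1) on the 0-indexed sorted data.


Sorted: 17, 33, 37, 59, 59, 61, 64, 67, 70, 71, 79, 82, 89, 90, 95
Q1 (25th %ile) = 59.0000
Q3 (75th %ile) = 80.5000
IQR = 80.5000 - 59.0000 = 21.5000

IQR = 21.5000


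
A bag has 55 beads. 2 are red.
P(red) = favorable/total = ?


P = 2/55 = 0.0364

P = 0.0364


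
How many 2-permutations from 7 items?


P(7,2) = 7!/5!
= 5040/120
= 42

P(7,2) = 42


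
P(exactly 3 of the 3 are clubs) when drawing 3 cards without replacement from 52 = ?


Hypergeometric: P(X=3) = C(13,3)·C(39,0) / C(52,3)
= 286 × 1 / 22100
= 286/22100 = 0.0129

P = 0.0129


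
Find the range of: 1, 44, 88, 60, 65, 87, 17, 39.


Max = 88, Min = 1
Range = 88 - 1 = 87

Range = 87


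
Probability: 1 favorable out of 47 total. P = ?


P = 1/47 = 0.0213

P = 0.0213


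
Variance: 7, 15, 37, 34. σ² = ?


Mean = 23.2500
Squared deviations: 264.0625, 68.0625, 189.0625, 115.5625
Sum = 636.7500
Variance = 636.7500/4 = 159.1875

Variance = 159.1875


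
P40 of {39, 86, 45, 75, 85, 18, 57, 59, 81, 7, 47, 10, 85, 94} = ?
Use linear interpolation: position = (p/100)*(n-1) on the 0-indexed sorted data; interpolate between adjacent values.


Sorted: 7, 10, 18, 39, 45, 47, 57, 59, 75, 81, 85, 85, 86, 94
n = 14
Index = 40/100 * 13 = 5.2000
Lower = data[5] = 47, Upper = data[6] = 57
P40 = 47 + 0.2000*(10) = 49.0000

P40 = 49.0000


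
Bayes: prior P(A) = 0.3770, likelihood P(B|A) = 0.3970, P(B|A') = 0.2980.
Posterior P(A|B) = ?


P(B) = P(B|A)*P(A) + P(B|A')*P(A')
= 0.3970*0.3770 + 0.2980*0.6230
= 0.149669 + 0.185654 = 0.335323
P(A|B) = 0.149669/0.335323 = 0.4463

P(A|B) = 0.4463


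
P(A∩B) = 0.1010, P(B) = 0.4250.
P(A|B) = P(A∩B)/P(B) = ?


P(A|B) = 0.1010/0.4250 = 0.2376

P(A|B) = 0.2376


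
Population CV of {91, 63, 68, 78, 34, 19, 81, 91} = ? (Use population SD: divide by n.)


Mean = 65.6250
SD = 24.6573
CV = (24.6573/65.6250)*100 = 37.5731%

CV = 37.5731%


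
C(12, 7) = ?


C(12,7) = 12!/(7! × 5!)
= 479001600/(5040 × 120)
= 792

C(12,7) = 792


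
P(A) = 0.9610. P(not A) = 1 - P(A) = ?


P(not A) = 1 - 0.9610 = 0.0390

P(not A) = 0.0390


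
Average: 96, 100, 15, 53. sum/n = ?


Sum = 96 + 100 + 15 + 53 = 264
n = 4
Mean = 264/4 = 66.0000

Mean = 66.0000


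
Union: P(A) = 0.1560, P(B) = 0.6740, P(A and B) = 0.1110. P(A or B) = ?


P(A∪B) = 0.1560 + 0.6740 - 0.1110
= 0.8300 - 0.1110
= 0.7190

P(A∪B) = 0.7190


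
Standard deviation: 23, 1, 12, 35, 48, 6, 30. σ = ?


Mean = 22.1429
Variance = 243.8367
SD = sqrt(243.8367) = 15.6153

SD = 15.6153


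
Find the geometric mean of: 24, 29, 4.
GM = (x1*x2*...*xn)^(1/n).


Product = 24 × 29 × 4 = 2784
GM = 2784^(1/3) = 14.0677

GM = 14.0677


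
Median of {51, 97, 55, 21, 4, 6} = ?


Sorted: 4, 6, 21, 51, 55, 97
n = 6 (even)
Middle values: 21 and 51
Median = (21+51)/2 = 36.0000

Median = 36.0000


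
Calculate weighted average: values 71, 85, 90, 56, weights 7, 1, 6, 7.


Numerator = 71*7 + 85*1 + 90*6 + 56*7 = 1514
Denominator = 7 + 1 + 6 + 7 = 21
WM = 1514/21 = 72.0952

WM = 72.0952


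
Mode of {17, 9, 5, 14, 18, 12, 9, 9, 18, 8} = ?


Frequencies: 5:1, 8:1, 9:3, 12:1, 14:1, 17:1, 18:2
Max frequency = 3
Mode = 9

Mode = 9


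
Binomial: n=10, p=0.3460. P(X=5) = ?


C(10,5) = 252
p^5 = 0.004959
(1-p)^5 = 0.119643
P = 252 * 0.004959 * 0.119643 = 0.1495

P(X=5) = 0.1495


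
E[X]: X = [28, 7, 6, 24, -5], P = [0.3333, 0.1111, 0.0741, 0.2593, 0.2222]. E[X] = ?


E[X] = 28*0.3333 + 7*0.1111 + 6*0.0741 + 24*0.2593 - 5*0.2222
= 9.3324 + 0.7777 + 0.4446 + 6.2232 - 1.1110
= 15.6669

E[X] = 15.6669


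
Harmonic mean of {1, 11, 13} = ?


Sum of reciprocals = 1/1 + 1/11 + 1/13 = 1.167832
HM = 3/1.167832 = 2.5689

HM = 2.5689


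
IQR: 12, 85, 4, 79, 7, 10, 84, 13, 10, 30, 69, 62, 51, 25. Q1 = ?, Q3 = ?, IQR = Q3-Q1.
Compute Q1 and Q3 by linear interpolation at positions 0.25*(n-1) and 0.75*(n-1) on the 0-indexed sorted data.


Sorted: 4, 7, 10, 10, 12, 13, 25, 30, 51, 62, 69, 79, 84, 85
Q1 (25th %ile) = 10.5000
Q3 (75th %ile) = 67.2500
IQR = 67.2500 - 10.5000 = 56.7500

IQR = 56.7500


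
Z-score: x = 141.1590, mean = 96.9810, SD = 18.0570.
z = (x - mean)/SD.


z = (141.1590 - 96.9810)/18.0570
= 44.1780/18.0570
= 2.4466

z = 2.4466


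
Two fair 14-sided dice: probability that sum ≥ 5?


Total outcomes = 14×14 = 196
Favorable (sum ≥ 5): 190
P = 190/196 = 0.9694

P = 0.9694


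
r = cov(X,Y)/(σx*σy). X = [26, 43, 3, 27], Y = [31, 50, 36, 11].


Mean X = 24.7500, Mean Y = 32.0000
SD X = 14.254385, SD Y = 13.982131
Cov = 48.250000
r = 48.250000/(14.254385*13.982131) = 0.2421

r = 0.2421


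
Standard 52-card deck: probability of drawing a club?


13 clubs in 52 cards
P = 13/52 = 0.2500

P = 0.2500


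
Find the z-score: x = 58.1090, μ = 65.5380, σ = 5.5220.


z = (58.1090 - 65.5380)/5.5220
= -7.4290/5.5220
= -1.3453

z = -1.3453


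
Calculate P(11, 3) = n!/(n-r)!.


P(11,3) = 11!/8!
= 39916800/40320
= 990

P(11,3) = 990


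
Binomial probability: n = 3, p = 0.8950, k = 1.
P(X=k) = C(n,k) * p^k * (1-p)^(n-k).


C(3,1) = 3
p^1 = 0.895000
(1-p)^2 = 0.011025
P = 3 * 0.895000 * 0.011025 = 0.0296

P(X=1) = 0.0296


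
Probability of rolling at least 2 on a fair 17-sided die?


Favorable outcomes (roll ≥ 2): 16
Total outcomes = 17
P = 16/17 = 0.9412

P = 0.9412


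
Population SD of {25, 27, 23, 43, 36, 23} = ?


Mean = 29.5000
Variance = 55.9167
SD = sqrt(55.9167) = 7.4777

SD = 7.4777


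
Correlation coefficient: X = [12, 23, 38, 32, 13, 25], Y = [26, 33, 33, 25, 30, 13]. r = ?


Mean X = 23.8333, Mean Y = 26.6667
SD X = 9.370462, SD Y = 6.847546
Cov = 4.444444
r = 4.444444/(9.370462*6.847546) = 0.0693

r = 0.0693


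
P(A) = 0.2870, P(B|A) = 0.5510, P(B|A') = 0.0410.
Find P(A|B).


P(B) = P(B|A)*P(A) + P(B|A')*P(A')
= 0.5510*0.2870 + 0.0410*0.7130
= 0.158137 + 0.029233 = 0.187370
P(A|B) = 0.158137/0.187370 = 0.8440

P(A|B) = 0.8440


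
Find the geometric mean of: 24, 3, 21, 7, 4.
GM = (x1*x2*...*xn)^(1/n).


Product = 24 × 3 × 21 × 7 × 4 = 42336
GM = 42336^(1/5) = 8.4206

GM = 8.4206


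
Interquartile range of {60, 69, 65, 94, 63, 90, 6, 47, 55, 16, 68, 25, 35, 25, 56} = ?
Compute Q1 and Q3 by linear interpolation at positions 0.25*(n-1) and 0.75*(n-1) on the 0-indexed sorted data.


Sorted: 6, 16, 25, 25, 35, 47, 55, 56, 60, 63, 65, 68, 69, 90, 94
Q1 (25th %ile) = 30.0000
Q3 (75th %ile) = 66.5000
IQR = 66.5000 - 30.0000 = 36.5000

IQR = 36.5000


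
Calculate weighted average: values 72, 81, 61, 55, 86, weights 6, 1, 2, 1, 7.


Numerator = 72*6 + 81*1 + 61*2 + 55*1 + 86*7 = 1292
Denominator = 6 + 1 + 2 + 1 + 7 = 17
WM = 1292/17 = 76.0000

WM = 76.0000


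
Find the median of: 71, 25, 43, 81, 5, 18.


Sorted: 5, 18, 25, 43, 71, 81
n = 6 (even)
Middle values: 25 and 43
Median = (25+43)/2 = 34.0000

Median = 34.0000


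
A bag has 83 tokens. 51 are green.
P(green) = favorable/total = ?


P = 51/83 = 0.6145

P = 0.6145


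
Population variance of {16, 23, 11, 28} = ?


Mean = 19.5000
Squared deviations: 12.2500, 12.2500, 72.2500, 72.2500
Sum = 169.0000
Variance = 169.0000/4 = 42.2500

Variance = 42.2500


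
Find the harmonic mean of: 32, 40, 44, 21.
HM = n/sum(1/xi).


Sum of reciprocals = 1/32 + 1/40 + 1/44 + 1/21 = 0.126596
HM = 4/0.126596 = 31.5965

HM = 31.5965


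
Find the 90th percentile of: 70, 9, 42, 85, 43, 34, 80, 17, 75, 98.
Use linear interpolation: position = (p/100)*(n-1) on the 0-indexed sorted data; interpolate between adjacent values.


Sorted: 9, 17, 34, 42, 43, 70, 75, 80, 85, 98
n = 10
Index = 90/100 * 9 = 8.1000
Lower = data[8] = 85, Upper = data[9] = 98
P90 = 85 + 0.1000*(13) = 86.3000

P90 = 86.3000


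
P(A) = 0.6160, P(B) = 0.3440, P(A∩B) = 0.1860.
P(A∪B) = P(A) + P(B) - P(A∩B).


P(A∪B) = 0.6160 + 0.3440 - 0.1860
= 0.9600 - 0.1860
= 0.7740

P(A∪B) = 0.7740


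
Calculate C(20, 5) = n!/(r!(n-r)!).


C(20,5) = 20!/(5! × 15!)
= 2432902008176640000/(120 × 1307674368000)
= 15504

C(20,5) = 15504


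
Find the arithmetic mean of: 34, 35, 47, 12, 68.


Sum = 34 + 35 + 47 + 12 + 68 = 196
n = 5
Mean = 196/5 = 39.2000

Mean = 39.2000


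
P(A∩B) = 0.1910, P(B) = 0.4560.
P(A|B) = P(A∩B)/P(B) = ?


P(A|B) = 0.1910/0.4560 = 0.4189

P(A|B) = 0.4189


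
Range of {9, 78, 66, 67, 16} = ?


Max = 78, Min = 9
Range = 78 - 9 = 69

Range = 69


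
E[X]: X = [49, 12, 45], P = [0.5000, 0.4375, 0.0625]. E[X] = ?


E[X] = 49*0.5000 + 12*0.4375 + 45*0.0625
= 24.5000 + 5.2500 + 2.8125
= 32.5625

E[X] = 32.5625


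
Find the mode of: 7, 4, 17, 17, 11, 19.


Frequencies: 4:1, 7:1, 11:1, 17:2, 19:1
Max frequency = 2
Mode = 17

Mode = 17


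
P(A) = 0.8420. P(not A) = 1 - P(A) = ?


P(not A) = 1 - 0.8420 = 0.1580

P(not A) = 0.1580


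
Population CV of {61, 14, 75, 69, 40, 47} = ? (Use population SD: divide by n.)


Mean = 51.0000
SD = 20.4369
CV = (20.4369/51.0000)*100 = 40.0723%

CV = 40.0723%


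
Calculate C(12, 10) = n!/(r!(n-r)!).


C(12,10) = 12!/(10! × 2!)
= 479001600/(3628800 × 2)
= 66

C(12,10) = 66


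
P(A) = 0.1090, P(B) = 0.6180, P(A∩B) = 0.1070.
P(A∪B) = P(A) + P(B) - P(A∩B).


P(A∪B) = 0.1090 + 0.6180 - 0.1070
= 0.7270 - 0.1070
= 0.6200

P(A∪B) = 0.6200


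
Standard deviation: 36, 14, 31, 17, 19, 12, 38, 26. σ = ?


Mean = 24.1250
Variance = 88.8594
SD = sqrt(88.8594) = 9.4265

SD = 9.4265


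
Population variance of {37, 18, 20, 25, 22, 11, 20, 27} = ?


Mean = 22.5000
Squared deviations: 210.2500, 20.2500, 6.2500, 6.2500, 0.2500, 132.2500, 6.2500, 20.2500
Sum = 402.0000
Variance = 402.0000/8 = 50.2500

Variance = 50.2500


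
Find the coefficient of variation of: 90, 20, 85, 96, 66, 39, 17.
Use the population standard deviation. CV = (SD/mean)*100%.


Mean = 59.0000
SD = 31.0299
CV = (31.0299/59.0000)*100 = 52.5931%

CV = 52.5931%


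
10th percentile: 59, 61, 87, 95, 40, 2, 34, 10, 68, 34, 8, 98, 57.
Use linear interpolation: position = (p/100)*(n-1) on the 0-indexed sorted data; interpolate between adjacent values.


Sorted: 2, 8, 10, 34, 34, 40, 57, 59, 61, 68, 87, 95, 98
n = 13
Index = 10/100 * 12 = 1.2000
Lower = data[1] = 8, Upper = data[2] = 10
P10 = 8 + 0.2000*(2) = 8.4000

P10 = 8.4000


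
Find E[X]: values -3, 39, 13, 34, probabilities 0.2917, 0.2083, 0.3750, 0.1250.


E[X] = -3*0.2917 + 39*0.2083 + 13*0.3750 + 34*0.1250
= -0.8751 + 8.1237 + 4.8750 + 4.2500
= 16.3736

E[X] = 16.3736


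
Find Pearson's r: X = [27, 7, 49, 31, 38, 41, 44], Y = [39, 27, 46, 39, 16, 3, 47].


Mean X = 33.8571, Mean Y = 31.0000
SD X = 12.966204, SD Y = 15.278369
Cov = 22.428571
r = 22.428571/(12.966204*15.278369) = 0.1132

r = 0.1132


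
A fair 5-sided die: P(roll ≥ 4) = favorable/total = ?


Favorable outcomes (roll ≥ 4): 2
Total outcomes = 5
P = 2/5 = 0.4000

P = 0.4000


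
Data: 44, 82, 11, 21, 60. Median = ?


Sorted: 11, 21, 44, 60, 82
n = 5 (odd)
Middle value = 44

Median = 44


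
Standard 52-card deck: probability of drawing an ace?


4 aces in 52 cards
P = 4/52 = 0.0769

P = 0.0769


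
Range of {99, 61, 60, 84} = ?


Max = 99, Min = 60
Range = 99 - 60 = 39

Range = 39


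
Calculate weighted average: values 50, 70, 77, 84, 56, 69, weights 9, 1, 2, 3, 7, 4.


Numerator = 50*9 + 70*1 + 77*2 + 84*3 + 56*7 + 69*4 = 1594
Denominator = 9 + 1 + 2 + 3 + 7 + 4 = 26
WM = 1594/26 = 61.3077

WM = 61.3077


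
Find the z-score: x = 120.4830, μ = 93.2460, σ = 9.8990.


z = (120.4830 - 93.2460)/9.8990
= 27.2370/9.8990
= 2.7515

z = 2.7515


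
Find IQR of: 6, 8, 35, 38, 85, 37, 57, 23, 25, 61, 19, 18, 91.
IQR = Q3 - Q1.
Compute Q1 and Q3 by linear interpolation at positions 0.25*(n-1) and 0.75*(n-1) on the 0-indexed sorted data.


Sorted: 6, 8, 18, 19, 23, 25, 35, 37, 38, 57, 61, 85, 91
Q1 (25th %ile) = 19.0000
Q3 (75th %ile) = 57.0000
IQR = 57.0000 - 19.0000 = 38.0000

IQR = 38.0000


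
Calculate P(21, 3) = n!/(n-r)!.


P(21,3) = 21!/18!
= 51090942171709440000/6402373705728000
= 7980

P(21,3) = 7980


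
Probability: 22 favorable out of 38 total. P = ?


P = 22/38 = 0.5789

P = 0.5789


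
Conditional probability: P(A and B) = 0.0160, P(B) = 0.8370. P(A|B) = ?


P(A|B) = 0.0160/0.8370 = 0.0191

P(A|B) = 0.0191


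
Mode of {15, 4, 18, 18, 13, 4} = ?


Frequencies: 4:2, 13:1, 15:1, 18:2
Max frequency = 2
Mode = 4, 18

Mode = 4, 18


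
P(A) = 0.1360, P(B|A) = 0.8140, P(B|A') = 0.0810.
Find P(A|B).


P(B) = P(B|A)*P(A) + P(B|A')*P(A')
= 0.8140*0.1360 + 0.0810*0.8640
= 0.110704 + 0.069984 = 0.180688
P(A|B) = 0.110704/0.180688 = 0.6127

P(A|B) = 0.6127


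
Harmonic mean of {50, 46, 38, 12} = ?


Sum of reciprocals = 1/50 + 1/46 + 1/38 + 1/12 = 0.151388
HM = 4/0.151388 = 26.4221

HM = 26.4221


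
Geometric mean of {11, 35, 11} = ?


Product = 11 × 35 × 11 = 4235
GM = 4235^(1/3) = 16.1790

GM = 16.1790


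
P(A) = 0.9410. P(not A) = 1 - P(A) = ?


P(not A) = 1 - 0.9410 = 0.0590

P(not A) = 0.0590


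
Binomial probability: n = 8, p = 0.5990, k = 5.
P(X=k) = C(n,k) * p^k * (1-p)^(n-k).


C(8,5) = 56
p^5 = 0.077114
(1-p)^3 = 0.064481
P = 56 * 0.077114 * 0.064481 = 0.2785

P(X=5) = 0.2785


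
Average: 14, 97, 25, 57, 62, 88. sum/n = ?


Sum = 14 + 97 + 25 + 57 + 62 + 88 = 343
n = 6
Mean = 343/6 = 57.1667

Mean = 57.1667


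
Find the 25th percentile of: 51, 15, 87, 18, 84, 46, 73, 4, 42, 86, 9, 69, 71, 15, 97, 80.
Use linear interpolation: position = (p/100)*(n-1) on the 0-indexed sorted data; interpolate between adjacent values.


Sorted: 4, 9, 15, 15, 18, 42, 46, 51, 69, 71, 73, 80, 84, 86, 87, 97
n = 16
Index = 25/100 * 15 = 3.7500
Lower = data[3] = 15, Upper = data[4] = 18
P25 = 15 + 0.7500*(3) = 17.2500

P25 = 17.2500


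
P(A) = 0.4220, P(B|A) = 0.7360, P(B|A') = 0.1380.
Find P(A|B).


P(B) = P(B|A)*P(A) + P(B|A')*P(A')
= 0.7360*0.4220 + 0.1380*0.5780
= 0.310592 + 0.079764 = 0.390356
P(A|B) = 0.310592/0.390356 = 0.7957

P(A|B) = 0.7957


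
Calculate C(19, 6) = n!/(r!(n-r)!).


C(19,6) = 19!/(6! × 13!)
= 121645100408832000/(720 × 6227020800)
= 27132

C(19,6) = 27132


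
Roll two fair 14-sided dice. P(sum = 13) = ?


Total outcomes = 14×14 = 196
Favorable (sum = 13): 12
P = 12/196 = 0.0612

P = 0.0612


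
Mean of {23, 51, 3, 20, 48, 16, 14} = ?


Sum = 23 + 51 + 3 + 20 + 48 + 16 + 14 = 175
n = 7
Mean = 175/7 = 25.0000

Mean = 25.0000


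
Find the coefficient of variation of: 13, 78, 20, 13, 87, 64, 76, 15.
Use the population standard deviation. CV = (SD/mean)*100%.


Mean = 45.7500
SD = 31.1117
CV = (31.1117/45.7500)*100 = 68.0037%

CV = 68.0037%


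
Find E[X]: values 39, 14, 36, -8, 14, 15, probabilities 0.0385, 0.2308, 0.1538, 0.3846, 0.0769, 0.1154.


E[X] = 39*0.0385 + 14*0.2308 + 36*0.1538 - 8*0.3846 + 14*0.0769 + 15*0.1154
= 1.5015 + 3.2312 + 5.5368 - 3.0768 + 1.0766 + 1.7310
= 10.0003

E[X] = 10.0003


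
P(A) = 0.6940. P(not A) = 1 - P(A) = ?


P(not A) = 1 - 0.6940 = 0.3060

P(not A) = 0.3060


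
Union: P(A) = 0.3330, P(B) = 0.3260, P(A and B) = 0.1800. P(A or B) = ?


P(A∪B) = 0.3330 + 0.3260 - 0.1800
= 0.6590 - 0.1800
= 0.4790

P(A∪B) = 0.4790


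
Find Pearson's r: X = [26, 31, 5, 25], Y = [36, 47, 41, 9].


Mean X = 21.7500, Mean Y = 33.2500
SD X = 9.934158, SD Y = 14.532292
Cov = -17.437500
r = -17.437500/(9.934158*14.532292) = -0.1208

r = -0.1208


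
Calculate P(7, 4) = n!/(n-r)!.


P(7,4) = 7!/3!
= 5040/6
= 840

P(7,4) = 840


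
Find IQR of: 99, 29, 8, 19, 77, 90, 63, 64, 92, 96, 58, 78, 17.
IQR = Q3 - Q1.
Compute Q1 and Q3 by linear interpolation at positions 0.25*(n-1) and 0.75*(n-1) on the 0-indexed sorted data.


Sorted: 8, 17, 19, 29, 58, 63, 64, 77, 78, 90, 92, 96, 99
Q1 (25th %ile) = 29.0000
Q3 (75th %ile) = 90.0000
IQR = 90.0000 - 29.0000 = 61.0000

IQR = 61.0000


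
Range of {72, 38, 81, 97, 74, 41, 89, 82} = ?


Max = 97, Min = 38
Range = 97 - 38 = 59

Range = 59


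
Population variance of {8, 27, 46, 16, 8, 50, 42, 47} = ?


Mean = 30.5000
Squared deviations: 506.2500, 12.2500, 240.2500, 210.2500, 506.2500, 380.2500, 132.2500, 272.2500
Sum = 2260.0000
Variance = 2260.0000/8 = 282.5000

Variance = 282.5000


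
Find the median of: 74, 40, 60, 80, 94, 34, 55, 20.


Sorted: 20, 34, 40, 55, 60, 74, 80, 94
n = 8 (even)
Middle values: 55 and 60
Median = (55+60)/2 = 57.5000

Median = 57.5000


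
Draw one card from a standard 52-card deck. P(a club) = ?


13 clubs in 52 cards
P = 13/52 = 0.2500

P = 0.2500


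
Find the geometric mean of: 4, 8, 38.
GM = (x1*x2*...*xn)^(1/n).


Product = 4 × 8 × 38 = 1216
GM = 1216^(1/3) = 10.6736

GM = 10.6736


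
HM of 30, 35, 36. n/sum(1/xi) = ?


Sum of reciprocals = 1/30 + 1/35 + 1/36 = 0.089683
HM = 3/0.089683 = 33.4513

HM = 33.4513


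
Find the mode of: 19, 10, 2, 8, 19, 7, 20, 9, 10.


Frequencies: 2:1, 7:1, 8:1, 9:1, 10:2, 19:2, 20:1
Max frequency = 2
Mode = 10, 19

Mode = 10, 19


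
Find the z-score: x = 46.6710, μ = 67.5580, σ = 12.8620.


z = (46.6710 - 67.5580)/12.8620
= -20.8870/12.8620
= -1.6239

z = -1.6239


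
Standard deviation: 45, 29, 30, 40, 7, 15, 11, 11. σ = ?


Mean = 23.5000
Variance = 183.0000
SD = sqrt(183.0000) = 13.5277

SD = 13.5277


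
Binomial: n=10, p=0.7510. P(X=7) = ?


C(10,7) = 120
p^7 = 0.134735
(1-p)^3 = 0.015438
P = 120 * 0.134735 * 0.015438 = 0.2496

P(X=7) = 0.2496


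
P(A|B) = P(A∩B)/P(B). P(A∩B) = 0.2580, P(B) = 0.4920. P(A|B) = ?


P(A|B) = 0.2580/0.4920 = 0.5244

P(A|B) = 0.5244


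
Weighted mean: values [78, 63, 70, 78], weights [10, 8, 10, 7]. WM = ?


Numerator = 78*10 + 63*8 + 70*10 + 78*7 = 2530
Denominator = 10 + 8 + 10 + 7 = 35
WM = 2530/35 = 72.2857

WM = 72.2857


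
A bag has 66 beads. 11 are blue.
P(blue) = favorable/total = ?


P = 11/66 = 0.1667

P = 0.1667


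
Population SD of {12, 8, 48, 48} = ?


Mean = 29.0000
Variance = 363.0000
SD = sqrt(363.0000) = 19.0526

SD = 19.0526


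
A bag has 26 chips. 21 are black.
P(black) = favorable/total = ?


P = 21/26 = 0.8077

P = 0.8077


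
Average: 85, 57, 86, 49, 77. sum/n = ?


Sum = 85 + 57 + 86 + 49 + 77 = 354
n = 5
Mean = 354/5 = 70.8000

Mean = 70.8000


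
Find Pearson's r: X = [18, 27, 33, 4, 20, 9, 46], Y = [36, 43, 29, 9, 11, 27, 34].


Mean X = 22.4286, Mean Y = 27.0000
SD X = 13.275726, SD Y = 11.771637
Cov = 84.285714
r = 84.285714/(13.275726*11.771637) = 0.5393

r = 0.5393


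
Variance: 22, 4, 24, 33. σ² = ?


Mean = 20.7500
Squared deviations: 1.5625, 280.5625, 10.5625, 150.0625
Sum = 442.7500
Variance = 442.7500/4 = 110.6875

Variance = 110.6875


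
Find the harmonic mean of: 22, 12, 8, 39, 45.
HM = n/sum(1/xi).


Sum of reciprocals = 1/22 + 1/12 + 1/8 + 1/39 + 1/45 = 0.301651
HM = 5/0.301651 = 16.5754

HM = 16.5754


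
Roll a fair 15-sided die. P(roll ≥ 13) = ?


Favorable outcomes (roll ≥ 13): 3
Total outcomes = 15
P = 3/15 = 0.2000

P = 0.2000


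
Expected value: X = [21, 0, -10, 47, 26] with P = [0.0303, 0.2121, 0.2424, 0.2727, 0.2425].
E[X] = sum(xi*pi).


E[X] = 21*0.0303 + 0*0.2121 - 10*0.2424 + 47*0.2727 + 26*0.2425
= 0.6363 + 0 - 2.4240 + 12.8169 + 6.3050
= 17.3342

E[X] = 17.3342


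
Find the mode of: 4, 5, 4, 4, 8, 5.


Frequencies: 4:3, 5:2, 8:1
Max frequency = 3
Mode = 4

Mode = 4


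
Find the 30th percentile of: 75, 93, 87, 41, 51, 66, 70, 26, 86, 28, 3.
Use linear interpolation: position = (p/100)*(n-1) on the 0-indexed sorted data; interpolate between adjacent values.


Sorted: 3, 26, 28, 41, 51, 66, 70, 75, 86, 87, 93
n = 11
Index = 30/100 * 10 = 3.0000
Lower = data[3] = 41, Upper = data[4] = 51
P30 = 41 + 0*(10) = 41.0000

P30 = 41.0000


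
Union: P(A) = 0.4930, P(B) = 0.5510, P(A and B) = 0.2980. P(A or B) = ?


P(A∪B) = 0.4930 + 0.5510 - 0.2980
= 1.0440 - 0.2980
= 0.7460

P(A∪B) = 0.7460


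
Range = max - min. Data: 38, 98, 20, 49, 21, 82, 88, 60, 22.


Max = 98, Min = 20
Range = 98 - 20 = 78

Range = 78


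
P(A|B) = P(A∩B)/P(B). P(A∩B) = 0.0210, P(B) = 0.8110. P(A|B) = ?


P(A|B) = 0.0210/0.8110 = 0.0259

P(A|B) = 0.0259


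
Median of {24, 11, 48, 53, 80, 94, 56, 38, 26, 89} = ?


Sorted: 11, 24, 26, 38, 48, 53, 56, 80, 89, 94
n = 10 (even)
Middle values: 48 and 53
Median = (48+53)/2 = 50.5000

Median = 50.5000


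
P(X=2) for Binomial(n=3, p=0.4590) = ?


C(3,2) = 3
p^2 = 0.210681
(1-p)^1 = 0.541000
P = 3 * 0.210681 * 0.541000 = 0.3419

P(X=2) = 0.3419


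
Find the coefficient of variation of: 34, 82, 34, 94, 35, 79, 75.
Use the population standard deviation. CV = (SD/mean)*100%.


Mean = 61.8571
SD = 24.4332
CV = (24.4332/61.8571)*100 = 39.4993%

CV = 39.4993%


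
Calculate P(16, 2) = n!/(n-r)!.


P(16,2) = 16!/14!
= 20922789888000/87178291200
= 240

P(16,2) = 240


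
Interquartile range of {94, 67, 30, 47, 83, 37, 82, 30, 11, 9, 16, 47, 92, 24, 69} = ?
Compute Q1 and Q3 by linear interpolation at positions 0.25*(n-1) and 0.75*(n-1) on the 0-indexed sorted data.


Sorted: 9, 11, 16, 24, 30, 30, 37, 47, 47, 67, 69, 82, 83, 92, 94
Q1 (25th %ile) = 27.0000
Q3 (75th %ile) = 75.5000
IQR = 75.5000 - 27.0000 = 48.5000

IQR = 48.5000


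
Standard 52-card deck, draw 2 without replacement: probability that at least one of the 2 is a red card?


P(at least one) = 1 - P(none)
P(none) = (26/52) × (25/51) = 0.245098
P(at least one) = 1 - 0.245098 = 0.7549

P = 0.7549


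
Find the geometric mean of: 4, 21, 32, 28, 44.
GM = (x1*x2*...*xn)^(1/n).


Product = 4 × 21 × 32 × 28 × 44 = 3311616
GM = 3311616^(1/5) = 20.1376

GM = 20.1376


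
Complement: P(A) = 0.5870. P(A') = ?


P(not A) = 1 - 0.5870 = 0.4130

P(not A) = 0.4130


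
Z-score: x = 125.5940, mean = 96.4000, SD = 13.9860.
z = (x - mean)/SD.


z = (125.5940 - 96.4000)/13.9860
= 29.1940/13.9860
= 2.0874

z = 2.0874


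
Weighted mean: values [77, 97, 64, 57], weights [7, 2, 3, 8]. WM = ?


Numerator = 77*7 + 97*2 + 64*3 + 57*8 = 1381
Denominator = 7 + 2 + 3 + 8 = 20
WM = 1381/20 = 69.0500

WM = 69.0500


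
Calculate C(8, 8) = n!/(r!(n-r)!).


C(8,8) = 8!/(8! × 0!)
= 40320/(40320 × 1)
= 1

C(8,8) = 1


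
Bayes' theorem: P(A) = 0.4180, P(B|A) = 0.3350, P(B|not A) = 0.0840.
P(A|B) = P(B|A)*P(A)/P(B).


P(B) = P(B|A)*P(A) + P(B|A')*P(A')
= 0.3350*0.4180 + 0.0840*0.5820
= 0.140030 + 0.048888 = 0.188918
P(A|B) = 0.140030/0.188918 = 0.7412

P(A|B) = 0.7412


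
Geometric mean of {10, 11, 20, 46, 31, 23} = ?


Product = 10 × 11 × 20 × 46 × 31 × 23 = 72155600
GM = 72155600^(1/6) = 20.4038

GM = 20.4038


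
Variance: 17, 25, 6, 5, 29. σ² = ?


Mean = 16.4000
Squared deviations: 0.3600, 73.9600, 108.1600, 129.9600, 158.7600
Sum = 471.2000
Variance = 471.2000/5 = 94.2400

Variance = 94.2400


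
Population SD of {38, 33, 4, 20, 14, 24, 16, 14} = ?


Mean = 20.3750
Variance = 106.4844
SD = sqrt(106.4844) = 10.3191

SD = 10.3191


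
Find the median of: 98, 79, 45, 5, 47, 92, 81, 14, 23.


Sorted: 5, 14, 23, 45, 47, 79, 81, 92, 98
n = 9 (odd)
Middle value = 47

Median = 47


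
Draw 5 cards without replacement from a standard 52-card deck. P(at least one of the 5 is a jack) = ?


P(at least one) = 1 - P(none)
P(none) = (48/52) × (47/51) × (46/50) × (45/49) × (44/48) = 0.658842
P(at least one) = 1 - 0.658842 = 0.3412

P = 0.3412


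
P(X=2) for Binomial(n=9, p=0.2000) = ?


C(9,2) = 36
p^2 = 0.040000
(1-p)^7 = 0.209715
P = 36 * 0.040000 * 0.209715 = 0.3020

P(X=2) = 0.3020


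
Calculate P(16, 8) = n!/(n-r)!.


P(16,8) = 16!/8!
= 20922789888000/40320
= 518918400

P(16,8) = 518918400


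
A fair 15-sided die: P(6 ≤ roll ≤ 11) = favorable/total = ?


Favorable outcomes (6 ≤ roll ≤ 11): 6
Total outcomes = 15
P = 6/15 = 0.4000

P = 0.4000


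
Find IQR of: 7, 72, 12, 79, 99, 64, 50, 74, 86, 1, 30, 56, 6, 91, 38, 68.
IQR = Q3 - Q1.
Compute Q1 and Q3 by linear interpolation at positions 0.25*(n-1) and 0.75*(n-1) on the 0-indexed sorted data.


Sorted: 1, 6, 7, 12, 30, 38, 50, 56, 64, 68, 72, 74, 79, 86, 91, 99
Q1 (25th %ile) = 25.5000
Q3 (75th %ile) = 75.2500
IQR = 75.2500 - 25.5000 = 49.7500

IQR = 49.7500


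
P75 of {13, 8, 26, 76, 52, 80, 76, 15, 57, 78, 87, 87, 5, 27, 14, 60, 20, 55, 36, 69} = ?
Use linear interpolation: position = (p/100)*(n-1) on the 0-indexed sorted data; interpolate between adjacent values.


Sorted: 5, 8, 13, 14, 15, 20, 26, 27, 36, 52, 55, 57, 60, 69, 76, 76, 78, 80, 87, 87
n = 20
Index = 75/100 * 19 = 14.2500
Lower = data[14] = 76, Upper = data[15] = 76
P75 = 76 + 0.2500*(0) = 76.0000

P75 = 76.0000


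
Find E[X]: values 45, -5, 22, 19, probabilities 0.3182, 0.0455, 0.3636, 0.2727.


E[X] = 45*0.3182 - 5*0.0455 + 22*0.3636 + 19*0.2727
= 14.3190 - 0.2275 + 7.9992 + 5.1813
= 27.2720

E[X] = 27.2720


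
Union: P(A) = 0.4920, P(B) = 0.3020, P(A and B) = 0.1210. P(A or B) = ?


P(A∪B) = 0.4920 + 0.3020 - 0.1210
= 0.7940 - 0.1210
= 0.6730

P(A∪B) = 0.6730


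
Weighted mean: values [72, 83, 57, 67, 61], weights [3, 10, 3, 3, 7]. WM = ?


Numerator = 72*3 + 83*10 + 57*3 + 67*3 + 61*7 = 1845
Denominator = 3 + 10 + 3 + 3 + 7 = 26
WM = 1845/26 = 70.9615

WM = 70.9615


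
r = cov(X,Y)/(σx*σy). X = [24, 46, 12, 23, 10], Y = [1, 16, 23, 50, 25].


Mean X = 23.0000, Mean Y = 23.0000
SD X = 12.806248, SD Y = 15.912259
Cov = -41.800000
r = -41.800000/(12.806248*15.912259) = -0.2051

r = -0.2051


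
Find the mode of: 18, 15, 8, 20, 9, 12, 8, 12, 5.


Frequencies: 5:1, 8:2, 9:1, 12:2, 15:1, 18:1, 20:1
Max frequency = 2
Mode = 8, 12

Mode = 8, 12


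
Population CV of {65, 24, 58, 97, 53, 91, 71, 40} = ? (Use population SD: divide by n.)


Mean = 62.3750
SD = 22.8579
CV = (22.8579/62.3750)*100 = 36.6460%

CV = 36.6460%


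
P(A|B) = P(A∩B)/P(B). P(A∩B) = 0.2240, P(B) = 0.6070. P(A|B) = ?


P(A|B) = 0.2240/0.6070 = 0.3690

P(A|B) = 0.3690


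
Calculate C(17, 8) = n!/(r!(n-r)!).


C(17,8) = 17!/(8! × 9!)
= 355687428096000/(40320 × 362880)
= 24310

C(17,8) = 24310


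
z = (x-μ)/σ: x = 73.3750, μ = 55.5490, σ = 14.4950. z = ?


z = (73.3750 - 55.5490)/14.4950
= 17.8260/14.4950
= 1.2298

z = 1.2298


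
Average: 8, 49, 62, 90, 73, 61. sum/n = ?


Sum = 8 + 49 + 62 + 90 + 73 + 61 = 343
n = 6
Mean = 343/6 = 57.1667

Mean = 57.1667


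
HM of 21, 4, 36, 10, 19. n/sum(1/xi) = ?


Sum of reciprocals = 1/21 + 1/4 + 1/36 + 1/10 + 1/19 = 0.478028
HM = 5/0.478028 = 10.4596

HM = 10.4596


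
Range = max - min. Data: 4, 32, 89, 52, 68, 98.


Max = 98, Min = 4
Range = 98 - 4 = 94

Range = 94


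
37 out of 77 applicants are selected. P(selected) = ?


P = 37/77 = 0.4805

P = 0.4805


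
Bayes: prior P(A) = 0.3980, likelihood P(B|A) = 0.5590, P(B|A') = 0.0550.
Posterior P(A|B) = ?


P(B) = P(B|A)*P(A) + P(B|A')*P(A')
= 0.5590*0.3980 + 0.0550*0.6020
= 0.222482 + 0.033110 = 0.255592
P(A|B) = 0.222482/0.255592 = 0.8705

P(A|B) = 0.8705


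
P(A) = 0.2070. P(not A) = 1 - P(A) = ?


P(not A) = 1 - 0.2070 = 0.7930

P(not A) = 0.7930


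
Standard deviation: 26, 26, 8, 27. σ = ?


Mean = 21.7500
Variance = 63.1875
SD = sqrt(63.1875) = 7.9491

SD = 7.9491


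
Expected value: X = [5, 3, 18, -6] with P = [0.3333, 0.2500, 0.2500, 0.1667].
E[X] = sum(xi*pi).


E[X] = 5*0.3333 + 3*0.2500 + 18*0.2500 - 6*0.1667
= 1.6665 + 0.7500 + 4.5000 - 1.0002
= 5.9163

E[X] = 5.9163


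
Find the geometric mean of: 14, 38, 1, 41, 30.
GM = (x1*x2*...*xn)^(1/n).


Product = 14 × 38 × 1 × 41 × 30 = 654360
GM = 654360^(1/5) = 14.5601

GM = 14.5601


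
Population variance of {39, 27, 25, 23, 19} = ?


Mean = 26.6000
Squared deviations: 153.7600, 0.1600, 2.5600, 12.9600, 57.7600
Sum = 227.2000
Variance = 227.2000/5 = 45.4400

Variance = 45.4400


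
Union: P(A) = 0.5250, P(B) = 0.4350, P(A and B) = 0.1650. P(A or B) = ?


P(A∪B) = 0.5250 + 0.4350 - 0.1650
= 0.9600 - 0.1650
= 0.7950

P(A∪B) = 0.7950


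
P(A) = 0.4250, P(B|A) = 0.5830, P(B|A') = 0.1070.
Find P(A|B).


P(B) = P(B|A)*P(A) + P(B|A')*P(A')
= 0.5830*0.4250 + 0.1070*0.5750
= 0.247775 + 0.061525 = 0.309300
P(A|B) = 0.247775/0.309300 = 0.8011

P(A|B) = 0.8011


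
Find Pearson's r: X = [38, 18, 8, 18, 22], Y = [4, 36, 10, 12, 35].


Mean X = 20.8000, Mean Y = 19.4000
SD X = 9.765244, SD Y = 13.410444
Cov = -30.320000
r = -30.320000/(9.765244*13.410444) = -0.2315

r = -0.2315


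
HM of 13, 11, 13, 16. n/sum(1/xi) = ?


Sum of reciprocals = 1/13 + 1/11 + 1/13 + 1/16 = 0.307255
HM = 4/0.307255 = 13.0185

HM = 13.0185


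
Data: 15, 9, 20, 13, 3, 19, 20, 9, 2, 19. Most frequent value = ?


Frequencies: 2:1, 3:1, 9:2, 13:1, 15:1, 19:2, 20:2
Max frequency = 2
Mode = 9, 19, 20

Mode = 9, 19, 20


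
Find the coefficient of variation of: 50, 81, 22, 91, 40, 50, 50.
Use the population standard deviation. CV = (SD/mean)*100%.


Mean = 54.8571
SD = 21.9117
CV = (21.9117/54.8571)*100 = 39.9432%

CV = 39.9432%


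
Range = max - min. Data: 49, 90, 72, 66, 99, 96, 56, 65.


Max = 99, Min = 49
Range = 99 - 49 = 50

Range = 50


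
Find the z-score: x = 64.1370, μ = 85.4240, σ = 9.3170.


z = (64.1370 - 85.4240)/9.3170
= -21.2870/9.3170
= -2.2847

z = -2.2847


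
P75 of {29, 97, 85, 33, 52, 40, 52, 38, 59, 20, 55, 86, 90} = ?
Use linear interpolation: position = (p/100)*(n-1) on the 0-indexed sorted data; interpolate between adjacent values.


Sorted: 20, 29, 33, 38, 40, 52, 52, 55, 59, 85, 86, 90, 97
n = 13
Index = 75/100 * 12 = 9.0000
Lower = data[9] = 85, Upper = data[10] = 86
P75 = 85 + 0*(1) = 85.0000

P75 = 85.0000


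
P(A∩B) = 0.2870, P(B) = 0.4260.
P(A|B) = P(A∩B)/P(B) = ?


P(A|B) = 0.2870/0.4260 = 0.6737

P(A|B) = 0.6737
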